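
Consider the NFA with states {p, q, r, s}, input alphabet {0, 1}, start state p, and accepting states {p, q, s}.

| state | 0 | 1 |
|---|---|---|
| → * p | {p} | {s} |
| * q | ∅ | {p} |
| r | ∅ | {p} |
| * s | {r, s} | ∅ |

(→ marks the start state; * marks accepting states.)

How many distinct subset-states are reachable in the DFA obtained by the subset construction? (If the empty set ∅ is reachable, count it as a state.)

Start state of the DFA: {p}.
{p} --0--> {p}  [seen]
{p} --1--> {s}  [new]
{s} --0--> {r, s}  [new]
{s} --1--> ∅  [new]
{r, s} --0--> {r, s}  [seen]
{r, s} --1--> {p}  [seen]
∅ --0--> ∅  [seen]
∅ --1--> ∅  [seen]
Reachable DFA states: {p}, {s}, {r, s}, ∅.

4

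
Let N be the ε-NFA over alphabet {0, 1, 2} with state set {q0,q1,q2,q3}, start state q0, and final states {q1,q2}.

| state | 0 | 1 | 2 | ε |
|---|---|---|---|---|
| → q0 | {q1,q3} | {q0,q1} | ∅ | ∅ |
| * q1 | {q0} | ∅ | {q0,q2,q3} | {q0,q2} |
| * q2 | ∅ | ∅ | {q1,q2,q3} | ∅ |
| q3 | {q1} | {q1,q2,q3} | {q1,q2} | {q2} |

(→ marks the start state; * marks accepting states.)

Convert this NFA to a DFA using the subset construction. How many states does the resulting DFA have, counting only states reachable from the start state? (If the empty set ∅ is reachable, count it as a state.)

4

Start state of the DFA: {q0} (ε-closure of the NFA start).
{q0} --0--> {q0,q1,q2,q3}  [new]
{q0} --1--> {q0,q1,q2}  [new]
{q0} --2--> ∅  [new]
{q0,q1,q2,q3} --0--> {q0,q1,q2,q3}  [seen]
{q0,q1,q2,q3} --1--> {q0,q1,q2,q3}  [seen]
{q0,q1,q2,q3} --2--> {q0,q1,q2,q3}  [seen]
{q0,q1,q2} --0--> {q0,q1,q2,q3}  [seen]
{q0,q1,q2} --1--> {q0,q1,q2}  [seen]
{q0,q1,q2} --2--> {q0,q1,q2,q3}  [seen]
∅ --0--> ∅  [seen]
∅ --1--> ∅  [seen]
∅ --2--> ∅  [seen]
Reachable DFA states: {q0}, {q0,q1,q2,q3}, {q0,q1,q2}, ∅.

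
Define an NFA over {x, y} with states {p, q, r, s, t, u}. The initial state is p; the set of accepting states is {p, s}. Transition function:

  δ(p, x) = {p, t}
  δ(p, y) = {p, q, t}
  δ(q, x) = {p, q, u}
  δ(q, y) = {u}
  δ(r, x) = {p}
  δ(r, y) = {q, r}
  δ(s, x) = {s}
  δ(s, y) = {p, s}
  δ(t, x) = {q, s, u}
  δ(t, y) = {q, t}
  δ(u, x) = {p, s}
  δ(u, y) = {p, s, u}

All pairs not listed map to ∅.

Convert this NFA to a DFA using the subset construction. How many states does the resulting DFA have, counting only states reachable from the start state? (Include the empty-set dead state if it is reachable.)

5

Start state of the DFA: {p}.
{p} --x--> {p, t}  [new]
{p} --y--> {p, q, t}  [new]
{p, t} --x--> {p, q, s, t, u}  [new]
{p, t} --y--> {p, q, t}  [seen]
{p, q, t} --x--> {p, q, s, t, u}  [seen]
{p, q, t} --y--> {p, q, t, u}  [new]
{p, q, s, t, u} --x--> {p, q, s, t, u}  [seen]
{p, q, s, t, u} --y--> {p, q, s, t, u}  [seen]
{p, q, t, u} --x--> {p, q, s, t, u}  [seen]
{p, q, t, u} --y--> {p, q, s, t, u}  [seen]
Reachable DFA states: {p}, {p, t}, {p, q, t}, {p, q, s, t, u}, {p, q, t, u}.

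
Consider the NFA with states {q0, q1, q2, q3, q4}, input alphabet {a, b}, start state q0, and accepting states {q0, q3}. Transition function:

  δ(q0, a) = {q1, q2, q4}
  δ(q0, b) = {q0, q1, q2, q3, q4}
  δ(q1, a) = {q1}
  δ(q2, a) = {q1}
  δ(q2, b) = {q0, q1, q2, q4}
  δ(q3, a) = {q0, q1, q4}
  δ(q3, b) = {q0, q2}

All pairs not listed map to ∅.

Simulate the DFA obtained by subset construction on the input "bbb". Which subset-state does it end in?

{q0, q1, q2, q3, q4}

Start: {q0}.
δ(q0,b) = {q0, q1, q2, q3, q4}.
Union: {q0, q1, q2, q3, q4}.
After b: {q0, q1, q2, q3, q4}.
δ(q0,b) = {q0, q1, q2, q3, q4}; δ(q1,b) = ∅; δ(q2,b) = {q0, q1, q2, q4}; δ(q3,b) = {q0, q2}; δ(q4,b) = ∅.
Union: {q0, q1, q2, q3, q4}.
After b: {q0, q1, q2, q3, q4}.
δ(q0,b) = {q0, q1, q2, q3, q4}; δ(q1,b) = ∅; δ(q2,b) = {q0, q1, q2, q4}; δ(q3,b) = {q0, q2}; δ(q4,b) = ∅.
Union: {q0, q1, q2, q3, q4}.
After b: {q0, q1, q2, q3, q4}.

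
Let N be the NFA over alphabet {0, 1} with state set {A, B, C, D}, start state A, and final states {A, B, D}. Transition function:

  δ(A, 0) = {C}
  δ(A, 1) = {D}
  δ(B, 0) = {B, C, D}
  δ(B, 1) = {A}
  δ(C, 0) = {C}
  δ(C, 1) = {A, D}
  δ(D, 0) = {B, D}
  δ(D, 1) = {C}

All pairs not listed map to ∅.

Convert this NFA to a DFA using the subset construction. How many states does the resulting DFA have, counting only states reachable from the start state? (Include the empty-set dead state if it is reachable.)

Start state of the DFA: {A}.
{A} --0--> {C}  [new]
{A} --1--> {D}  [new]
{C} --0--> {C}  [seen]
{C} --1--> {A, D}  [new]
{D} --0--> {B, D}  [new]
{D} --1--> {C}  [seen]
{A, D} --0--> {B, C, D}  [new]
{A, D} --1--> {C, D}  [new]
{B, D} --0--> {B, C, D}  [seen]
{B, D} --1--> {A, C}  [new]
{B, C, D} --0--> {B, C, D}  [seen]
{B, C, D} --1--> {A, C, D}  [new]
{C, D} --0--> {B, C, D}  [seen]
{C, D} --1--> {A, C, D}  [seen]
{A, C} --0--> {C}  [seen]
{A, C} --1--> {A, D}  [seen]
{A, C, D} --0--> {B, C, D}  [seen]
{A, C, D} --1--> {A, C, D}  [seen]
Reachable DFA states: {A}, {C}, {D}, {A, D}, {B, D}, {B, C, D}, {C, D}, {A, C}, {A, C, D}.

9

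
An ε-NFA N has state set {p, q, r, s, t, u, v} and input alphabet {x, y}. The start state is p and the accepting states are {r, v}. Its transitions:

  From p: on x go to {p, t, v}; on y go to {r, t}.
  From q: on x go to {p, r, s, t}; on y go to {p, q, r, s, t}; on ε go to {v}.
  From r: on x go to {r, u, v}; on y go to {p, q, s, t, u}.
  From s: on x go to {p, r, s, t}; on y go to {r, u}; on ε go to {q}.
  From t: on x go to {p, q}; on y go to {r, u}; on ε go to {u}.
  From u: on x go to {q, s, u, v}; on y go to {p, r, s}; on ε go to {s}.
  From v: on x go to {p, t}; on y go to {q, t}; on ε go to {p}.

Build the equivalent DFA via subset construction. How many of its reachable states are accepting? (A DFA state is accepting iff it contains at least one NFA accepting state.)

2

Start state of the DFA: {p} (ε-closure of the NFA start).
{p} --x--> {p, q, s, t, u, v}  [new]
{p} --y--> {p, q, r, s, t, u, v}  [new]
{p, q, s, t, u, v} --x--> {p, q, r, s, t, u, v}  [seen]
{p, q, s, t, u, v} --y--> {p, q, r, s, t, u, v}  [seen]
{p, q, r, s, t, u, v} --x--> {p, q, r, s, t, u, v}  [seen]
{p, q, r, s, t, u, v} --y--> {p, q, r, s, t, u, v}  [seen]
Reachable DFA states: {p}, {p, q, s, t, u, v}, {p, q, r, s, t, u, v}.
Accepting DFA states (contain an NFA accepting state): {p, q, s, t, u, v}, {p, q, r, s, t, u, v}.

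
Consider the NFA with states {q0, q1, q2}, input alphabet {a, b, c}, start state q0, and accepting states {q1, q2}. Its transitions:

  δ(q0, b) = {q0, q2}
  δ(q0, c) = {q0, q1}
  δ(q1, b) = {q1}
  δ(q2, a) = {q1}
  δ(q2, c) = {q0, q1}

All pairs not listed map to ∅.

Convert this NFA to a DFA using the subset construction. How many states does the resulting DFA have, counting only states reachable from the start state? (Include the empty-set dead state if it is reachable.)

Start state of the DFA: {q0}.
{q0} --a--> ∅  [new]
{q0} --b--> {q0, q2}  [new]
{q0} --c--> {q0, q1}  [new]
∅ --a--> ∅  [seen]
∅ --b--> ∅  [seen]
∅ --c--> ∅  [seen]
{q0, q2} --a--> {q1}  [new]
{q0, q2} --b--> {q0, q2}  [seen]
{q0, q2} --c--> {q0, q1}  [seen]
{q0, q1} --a--> ∅  [seen]
{q0, q1} --b--> {q0, q1, q2}  [new]
{q0, q1} --c--> {q0, q1}  [seen]
{q1} --a--> ∅  [seen]
{q1} --b--> {q1}  [seen]
{q1} --c--> ∅  [seen]
{q0, q1, q2} --a--> {q1}  [seen]
{q0, q1, q2} --b--> {q0, q1, q2}  [seen]
{q0, q1, q2} --c--> {q0, q1}  [seen]
Reachable DFA states: {q0}, ∅, {q0, q2}, {q0, q1}, {q1}, {q0, q1, q2}.

6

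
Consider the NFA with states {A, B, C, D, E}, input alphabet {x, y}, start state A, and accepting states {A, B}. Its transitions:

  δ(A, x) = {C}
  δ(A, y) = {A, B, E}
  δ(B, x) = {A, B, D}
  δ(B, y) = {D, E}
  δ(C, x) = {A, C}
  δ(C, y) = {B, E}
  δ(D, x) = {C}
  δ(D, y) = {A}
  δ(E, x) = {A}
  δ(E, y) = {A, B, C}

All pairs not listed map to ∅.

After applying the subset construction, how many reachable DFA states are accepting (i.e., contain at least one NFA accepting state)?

Start state of the DFA: {A}.
{A} --x--> {C}  [new]
{A} --y--> {A, B, E}  [new]
{C} --x--> {A, C}  [new]
{C} --y--> {B, E}  [new]
{A, B, E} --x--> {A, B, C, D}  [new]
{A, B, E} --y--> {A, B, C, D, E}  [new]
{A, C} --x--> {A, C}  [seen]
{A, C} --y--> {A, B, E}  [seen]
{B, E} --x--> {A, B, D}  [new]
{B, E} --y--> {A, B, C, D, E}  [seen]
{A, B, C, D} --x--> {A, B, C, D}  [seen]
{A, B, C, D} --y--> {A, B, D, E}  [new]
{A, B, C, D, E} --x--> {A, B, C, D}  [seen]
{A, B, C, D, E} --y--> {A, B, C, D, E}  [seen]
{A, B, D} --x--> {A, B, C, D}  [seen]
{A, B, D} --y--> {A, B, D, E}  [seen]
{A, B, D, E} --x--> {A, B, C, D}  [seen]
{A, B, D, E} --y--> {A, B, C, D, E}  [seen]
Reachable DFA states: {A}, {C}, {A, B, E}, {A, C}, {B, E}, {A, B, C, D}, {A, B, C, D, E}, {A, B, D}, {A, B, D, E}.
Accepting DFA states (contain an NFA accepting state): {A}, {A, B, E}, {A, C}, {B, E}, {A, B, C, D}, {A, B, C, D, E}, {A, B, D}, {A, B, D, E}.

8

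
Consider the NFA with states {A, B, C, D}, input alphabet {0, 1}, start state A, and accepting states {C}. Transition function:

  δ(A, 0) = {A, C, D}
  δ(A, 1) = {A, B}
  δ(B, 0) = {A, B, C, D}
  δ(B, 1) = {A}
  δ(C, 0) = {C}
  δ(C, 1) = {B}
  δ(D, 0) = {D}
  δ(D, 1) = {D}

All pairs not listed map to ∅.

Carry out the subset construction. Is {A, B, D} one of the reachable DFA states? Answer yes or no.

yes

Start state of the DFA: {A}.
{A} --0--> {A, C, D}  [new]
{A} --1--> {A, B}  [new]
{A, C, D} --0--> {A, C, D}  [seen]
{A, C, D} --1--> {A, B, D}  [new]
{A, B} --0--> {A, B, C, D}  [new]
{A, B} --1--> {A, B}  [seen]
{A, B, D} --0--> {A, B, C, D}  [seen]
{A, B, D} --1--> {A, B, D}  [seen]
{A, B, C, D} --0--> {A, B, C, D}  [seen]
{A, B, C, D} --1--> {A, B, D}  [seen]
Reachable DFA states: {A}, {A, C, D}, {A, B}, {A, B, D}, {A, B, C, D}.
{A, B, D} is among them.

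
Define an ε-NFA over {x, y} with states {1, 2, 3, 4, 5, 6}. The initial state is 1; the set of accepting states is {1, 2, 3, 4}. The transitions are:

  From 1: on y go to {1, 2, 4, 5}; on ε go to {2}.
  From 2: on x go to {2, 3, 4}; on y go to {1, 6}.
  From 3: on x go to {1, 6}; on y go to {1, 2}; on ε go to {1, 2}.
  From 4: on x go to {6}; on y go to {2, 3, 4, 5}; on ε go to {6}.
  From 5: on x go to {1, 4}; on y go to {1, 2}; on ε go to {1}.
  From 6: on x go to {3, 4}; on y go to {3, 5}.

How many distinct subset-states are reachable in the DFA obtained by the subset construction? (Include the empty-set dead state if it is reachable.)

4

Start state of the DFA: {1, 2} (ε-closure of the NFA start).
{1, 2} --x--> {1, 2, 3, 4, 6}  [new]
{1, 2} --y--> {1, 2, 4, 5, 6}  [new]
{1, 2, 3, 4, 6} --x--> {1, 2, 3, 4, 6}  [seen]
{1, 2, 3, 4, 6} --y--> {1, 2, 3, 4, 5, 6}  [new]
{1, 2, 4, 5, 6} --x--> {1, 2, 3, 4, 6}  [seen]
{1, 2, 4, 5, 6} --y--> {1, 2, 3, 4, 5, 6}  [seen]
{1, 2, 3, 4, 5, 6} --x--> {1, 2, 3, 4, 6}  [seen]
{1, 2, 3, 4, 5, 6} --y--> {1, 2, 3, 4, 5, 6}  [seen]
Reachable DFA states: {1, 2}, {1, 2, 3, 4, 6}, {1, 2, 4, 5, 6}, {1, 2, 3, 4, 5, 6}.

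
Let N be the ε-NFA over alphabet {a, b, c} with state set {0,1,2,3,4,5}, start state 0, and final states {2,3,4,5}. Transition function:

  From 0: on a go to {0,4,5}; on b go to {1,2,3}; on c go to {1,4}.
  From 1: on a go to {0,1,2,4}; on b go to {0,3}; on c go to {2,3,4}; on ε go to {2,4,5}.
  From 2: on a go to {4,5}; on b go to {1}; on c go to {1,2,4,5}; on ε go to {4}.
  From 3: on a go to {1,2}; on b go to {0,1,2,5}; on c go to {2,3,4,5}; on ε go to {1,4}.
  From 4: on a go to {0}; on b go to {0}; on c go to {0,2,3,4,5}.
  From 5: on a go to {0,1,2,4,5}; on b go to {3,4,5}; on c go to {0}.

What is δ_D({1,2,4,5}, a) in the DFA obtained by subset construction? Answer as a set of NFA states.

δ(1,a) = {0,1,2,4}; δ(2,a) = {4,5}; δ(4,a) = {0}; δ(5,a) = {0,1,2,4,5}.
Union: {0,1,2,4,5}.

{0,1,2,4,5}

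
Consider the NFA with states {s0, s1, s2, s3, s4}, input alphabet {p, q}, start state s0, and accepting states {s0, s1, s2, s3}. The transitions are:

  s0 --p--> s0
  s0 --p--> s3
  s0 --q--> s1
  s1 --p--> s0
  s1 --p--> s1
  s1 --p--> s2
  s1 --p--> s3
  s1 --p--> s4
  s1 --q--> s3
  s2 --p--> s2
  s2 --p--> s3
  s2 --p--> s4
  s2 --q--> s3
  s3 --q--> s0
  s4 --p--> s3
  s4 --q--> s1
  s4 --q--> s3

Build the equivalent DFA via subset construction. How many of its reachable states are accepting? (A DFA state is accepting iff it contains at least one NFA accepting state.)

Start state of the DFA: {s0}.
{s0} --p--> {s0, s3}  [new]
{s0} --q--> {s1}  [new]
{s0, s3} --p--> {s0, s3}  [seen]
{s0, s3} --q--> {s0, s1}  [new]
{s1} --p--> {s0, s1, s2, s3, s4}  [new]
{s1} --q--> {s3}  [new]
{s0, s1} --p--> {s0, s1, s2, s3, s4}  [seen]
{s0, s1} --q--> {s1, s3}  [new]
{s0, s1, s2, s3, s4} --p--> {s0, s1, s2, s3, s4}  [seen]
{s0, s1, s2, s3, s4} --q--> {s0, s1, s3}  [new]
{s3} --p--> ∅  [new]
{s3} --q--> {s0}  [seen]
{s1, s3} --p--> {s0, s1, s2, s3, s4}  [seen]
{s1, s3} --q--> {s0, s3}  [seen]
{s0, s1, s3} --p--> {s0, s1, s2, s3, s4}  [seen]
{s0, s1, s3} --q--> {s0, s1, s3}  [seen]
∅ --p--> ∅  [seen]
∅ --q--> ∅  [seen]
Reachable DFA states: {s0}, {s0, s3}, {s1}, {s0, s1}, {s0, s1, s2, s3, s4}, {s3}, {s1, s3}, {s0, s1, s3}, ∅.
Accepting DFA states (contain an NFA accepting state): {s0}, {s0, s3}, {s1}, {s0, s1}, {s0, s1, s2, s3, s4}, {s3}, {s1, s3}, {s0, s1, s3}.

8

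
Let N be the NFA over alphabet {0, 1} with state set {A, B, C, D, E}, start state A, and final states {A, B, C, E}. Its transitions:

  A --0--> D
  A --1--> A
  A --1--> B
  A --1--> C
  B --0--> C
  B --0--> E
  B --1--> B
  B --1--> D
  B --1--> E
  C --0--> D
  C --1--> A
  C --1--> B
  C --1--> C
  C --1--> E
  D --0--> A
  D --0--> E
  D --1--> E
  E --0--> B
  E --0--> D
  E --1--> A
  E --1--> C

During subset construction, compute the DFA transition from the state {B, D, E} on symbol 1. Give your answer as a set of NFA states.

{A, B, C, D, E}

δ(B,1) = {B, D, E}; δ(D,1) = {E}; δ(E,1) = {A, C}.
Union: {A, B, C, D, E}.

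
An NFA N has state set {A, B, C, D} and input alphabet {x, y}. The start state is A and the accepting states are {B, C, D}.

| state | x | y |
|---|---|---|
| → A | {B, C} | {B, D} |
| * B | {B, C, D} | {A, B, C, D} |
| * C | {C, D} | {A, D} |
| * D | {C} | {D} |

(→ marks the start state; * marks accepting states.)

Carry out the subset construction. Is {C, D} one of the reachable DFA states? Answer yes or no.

Start state of the DFA: {A}.
{A} --x--> {B, C}  [new]
{A} --y--> {B, D}  [new]
{B, C} --x--> {B, C, D}  [new]
{B, C} --y--> {A, B, C, D}  [new]
{B, D} --x--> {B, C, D}  [seen]
{B, D} --y--> {A, B, C, D}  [seen]
{B, C, D} --x--> {B, C, D}  [seen]
{B, C, D} --y--> {A, B, C, D}  [seen]
{A, B, C, D} --x--> {B, C, D}  [seen]
{A, B, C, D} --y--> {A, B, C, D}  [seen]
Reachable DFA states: {A}, {B, C}, {B, D}, {B, C, D}, {A, B, C, D}.
{C, D} is not among them.

no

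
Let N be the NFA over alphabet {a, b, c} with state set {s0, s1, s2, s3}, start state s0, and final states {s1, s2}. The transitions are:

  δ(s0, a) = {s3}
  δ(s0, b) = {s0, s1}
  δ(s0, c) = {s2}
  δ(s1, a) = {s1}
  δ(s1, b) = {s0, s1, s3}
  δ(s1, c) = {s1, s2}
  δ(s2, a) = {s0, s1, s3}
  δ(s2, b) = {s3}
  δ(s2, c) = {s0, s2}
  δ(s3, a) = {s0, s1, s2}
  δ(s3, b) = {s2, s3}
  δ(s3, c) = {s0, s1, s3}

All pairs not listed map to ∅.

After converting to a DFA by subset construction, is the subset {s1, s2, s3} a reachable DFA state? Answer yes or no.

no

Start state of the DFA: {s0}.
{s0} --a--> {s3}  [new]
{s0} --b--> {s0, s1}  [new]
{s0} --c--> {s2}  [new]
{s3} --a--> {s0, s1, s2}  [new]
{s3} --b--> {s2, s3}  [new]
{s3} --c--> {s0, s1, s3}  [new]
{s0, s1} --a--> {s1, s3}  [new]
{s0, s1} --b--> {s0, s1, s3}  [seen]
{s0, s1} --c--> {s1, s2}  [new]
{s2} --a--> {s0, s1, s3}  [seen]
{s2} --b--> {s3}  [seen]
{s2} --c--> {s0, s2}  [new]
{s0, s1, s2} --a--> {s0, s1, s3}  [seen]
{s0, s1, s2} --b--> {s0, s1, s3}  [seen]
{s0, s1, s2} --c--> {s0, s1, s2}  [seen]
{s2, s3} --a--> {s0, s1, s2, s3}  [new]
{s2, s3} --b--> {s2, s3}  [seen]
{s2, s3} --c--> {s0, s1, s2, s3}  [seen]
{s0, s1, s3} --a--> {s0, s1, s2, s3}  [seen]
{s0, s1, s3} --b--> {s0, s1, s2, s3}  [seen]
{s0, s1, s3} --c--> {s0, s1, s2, s3}  [seen]
{s1, s3} --a--> {s0, s1, s2}  [seen]
{s1, s3} --b--> {s0, s1, s2, s3}  [seen]
{s1, s3} --c--> {s0, s1, s2, s3}  [seen]
{s1, s2} --a--> {s0, s1, s3}  [seen]
{s1, s2} --b--> {s0, s1, s3}  [seen]
{s1, s2} --c--> {s0, s1, s2}  [seen]
{s0, s2} --a--> {s0, s1, s3}  [seen]
{s0, s2} --b--> {s0, s1, s3}  [seen]
{s0, s2} --c--> {s0, s2}  [seen]
{s0, s1, s2, s3} --a--> {s0, s1, s2, s3}  [seen]
{s0, s1, s2, s3} --b--> {s0, s1, s2, s3}  [seen]
{s0, s1, s2, s3} --c--> {s0, s1, s2, s3}  [seen]
Reachable DFA states: {s0}, {s3}, {s0, s1}, {s2}, {s0, s1, s2}, {s2, s3}, {s0, s1, s3}, {s1, s3}, {s1, s2}, {s0, s2}, {s0, s1, s2, s3}.
{s1, s2, s3} is not among them.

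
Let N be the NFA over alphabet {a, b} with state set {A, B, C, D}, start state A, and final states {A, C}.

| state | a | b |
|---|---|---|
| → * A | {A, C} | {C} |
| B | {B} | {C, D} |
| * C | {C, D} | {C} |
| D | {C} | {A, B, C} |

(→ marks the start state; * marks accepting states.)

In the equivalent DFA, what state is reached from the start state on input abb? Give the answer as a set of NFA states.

{C}

Start: {A}.
δ(A,a) = {A, C}.
Union: {A, C}.
After a: {A, C}.
δ(A,b) = {C}; δ(C,b) = {C}.
Union: {C}.
After b: {C}.
δ(C,b) = {C}.
Union: {C}.
After b: {C}.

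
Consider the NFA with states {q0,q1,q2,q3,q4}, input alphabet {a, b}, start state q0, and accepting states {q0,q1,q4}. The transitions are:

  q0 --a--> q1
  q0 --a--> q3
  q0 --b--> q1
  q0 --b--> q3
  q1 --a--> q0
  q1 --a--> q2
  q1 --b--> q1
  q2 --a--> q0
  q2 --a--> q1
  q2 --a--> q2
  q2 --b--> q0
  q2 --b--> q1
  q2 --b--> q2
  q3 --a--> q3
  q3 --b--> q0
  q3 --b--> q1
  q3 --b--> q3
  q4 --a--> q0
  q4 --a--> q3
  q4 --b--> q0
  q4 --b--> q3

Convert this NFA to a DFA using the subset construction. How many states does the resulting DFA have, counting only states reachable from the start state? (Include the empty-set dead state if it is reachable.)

5

Start state of the DFA: {q0}.
{q0} --a--> {q1,q3}  [new]
{q0} --b--> {q1,q3}  [seen]
{q1,q3} --a--> {q0,q2,q3}  [new]
{q1,q3} --b--> {q0,q1,q3}  [new]
{q0,q2,q3} --a--> {q0,q1,q2,q3}  [new]
{q0,q2,q3} --b--> {q0,q1,q2,q3}  [seen]
{q0,q1,q3} --a--> {q0,q1,q2,q3}  [seen]
{q0,q1,q3} --b--> {q0,q1,q3}  [seen]
{q0,q1,q2,q3} --a--> {q0,q1,q2,q3}  [seen]
{q0,q1,q2,q3} --b--> {q0,q1,q2,q3}  [seen]
Reachable DFA states: {q0}, {q1,q3}, {q0,q2,q3}, {q0,q1,q3}, {q0,q1,q2,q3}.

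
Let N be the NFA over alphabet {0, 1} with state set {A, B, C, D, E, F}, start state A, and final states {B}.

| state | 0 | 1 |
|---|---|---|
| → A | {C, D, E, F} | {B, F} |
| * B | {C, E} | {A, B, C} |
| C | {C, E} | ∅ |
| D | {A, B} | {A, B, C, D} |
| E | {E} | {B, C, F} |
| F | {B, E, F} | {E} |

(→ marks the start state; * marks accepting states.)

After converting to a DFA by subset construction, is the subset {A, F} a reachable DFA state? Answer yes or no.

no

Start state of the DFA: {A}.
{A} --0--> {C, D, E, F}  [new]
{A} --1--> {B, F}  [new]
{C, D, E, F} --0--> {A, B, C, E, F}  [new]
{C, D, E, F} --1--> {A, B, C, D, E, F}  [new]
{B, F} --0--> {B, C, E, F}  [new]
{B, F} --1--> {A, B, C, E}  [new]
{A, B, C, E, F} --0--> {B, C, D, E, F}  [new]
{A, B, C, E, F} --1--> {A, B, C, E, F}  [seen]
{A, B, C, D, E, F} --0--> {A, B, C, D, E, F}  [seen]
{A, B, C, D, E, F} --1--> {A, B, C, D, E, F}  [seen]
{B, C, E, F} --0--> {B, C, E, F}  [seen]
{B, C, E, F} --1--> {A, B, C, E, F}  [seen]
{A, B, C, E} --0--> {C, D, E, F}  [seen]
{A, B, C, E} --1--> {A, B, C, F}  [new]
{B, C, D, E, F} --0--> {A, B, C, E, F}  [seen]
{B, C, D, E, F} --1--> {A, B, C, D, E, F}  [seen]
{A, B, C, F} --0--> {B, C, D, E, F}  [seen]
{A, B, C, F} --1--> {A, B, C, E, F}  [seen]
Reachable DFA states: {A}, {C, D, E, F}, {B, F}, {A, B, C, E, F}, {A, B, C, D, E, F}, {B, C, E, F}, {A, B, C, E}, {B, C, D, E, F}, {A, B, C, F}.
{A, F} is not among them.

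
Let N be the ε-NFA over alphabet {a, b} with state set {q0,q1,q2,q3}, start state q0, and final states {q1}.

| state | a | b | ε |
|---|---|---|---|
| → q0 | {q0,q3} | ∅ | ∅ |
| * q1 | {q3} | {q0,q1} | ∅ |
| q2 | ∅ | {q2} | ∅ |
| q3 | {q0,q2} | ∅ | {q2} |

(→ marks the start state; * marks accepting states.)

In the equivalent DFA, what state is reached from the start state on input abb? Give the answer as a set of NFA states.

Start: {q0}.
δ(q0,a) = {q0,q3}.
Union: {q0,q3}.
ε-closure gives {q0,q2,q3}.
After a: {q0,q2,q3}.
δ(q0,b) = ∅; δ(q2,b) = {q2}; δ(q3,b) = ∅.
Union: {q2}.
After b: {q2}.
δ(q2,b) = {q2}.
Union: {q2}.
After b: {q2}.

{q2}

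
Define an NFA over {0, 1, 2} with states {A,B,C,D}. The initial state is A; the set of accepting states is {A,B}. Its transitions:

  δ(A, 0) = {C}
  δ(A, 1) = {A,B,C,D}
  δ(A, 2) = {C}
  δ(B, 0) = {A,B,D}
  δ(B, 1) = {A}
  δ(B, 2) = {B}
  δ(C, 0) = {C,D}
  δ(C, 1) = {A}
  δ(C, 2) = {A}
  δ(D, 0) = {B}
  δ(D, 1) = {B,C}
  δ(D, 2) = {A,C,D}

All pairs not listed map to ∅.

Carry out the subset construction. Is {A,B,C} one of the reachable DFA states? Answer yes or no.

Start state of the DFA: {A}.
{A} --0--> {C}  [new]
{A} --1--> {A,B,C,D}  [new]
{A} --2--> {C}  [seen]
{C} --0--> {C,D}  [new]
{C} --1--> {A}  [seen]
{C} --2--> {A}  [seen]
{A,B,C,D} --0--> {A,B,C,D}  [seen]
{A,B,C,D} --1--> {A,B,C,D}  [seen]
{A,B,C,D} --2--> {A,B,C,D}  [seen]
{C,D} --0--> {B,C,D}  [new]
{C,D} --1--> {A,B,C}  [new]
{C,D} --2--> {A,C,D}  [new]
{B,C,D} --0--> {A,B,C,D}  [seen]
{B,C,D} --1--> {A,B,C}  [seen]
{B,C,D} --2--> {A,B,C,D}  [seen]
{A,B,C} --0--> {A,B,C,D}  [seen]
{A,B,C} --1--> {A,B,C,D}  [seen]
{A,B,C} --2--> {A,B,C}  [seen]
{A,C,D} --0--> {B,C,D}  [seen]
{A,C,D} --1--> {A,B,C,D}  [seen]
{A,C,D} --2--> {A,C,D}  [seen]
Reachable DFA states: {A}, {C}, {A,B,C,D}, {C,D}, {B,C,D}, {A,B,C}, {A,C,D}.
{A,B,C} is among them.

yes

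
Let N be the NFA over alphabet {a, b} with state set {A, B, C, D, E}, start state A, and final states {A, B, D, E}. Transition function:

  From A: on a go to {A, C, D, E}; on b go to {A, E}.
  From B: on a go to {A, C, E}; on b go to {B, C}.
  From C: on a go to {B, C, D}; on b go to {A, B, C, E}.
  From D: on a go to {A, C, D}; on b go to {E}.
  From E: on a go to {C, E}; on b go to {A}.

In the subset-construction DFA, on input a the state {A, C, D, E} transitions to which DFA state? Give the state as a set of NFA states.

{A, B, C, D, E}

δ(A,a) = {A, C, D, E}; δ(C,a) = {B, C, D}; δ(D,a) = {A, C, D}; δ(E,a) = {C, E}.
Union: {A, B, C, D, E}.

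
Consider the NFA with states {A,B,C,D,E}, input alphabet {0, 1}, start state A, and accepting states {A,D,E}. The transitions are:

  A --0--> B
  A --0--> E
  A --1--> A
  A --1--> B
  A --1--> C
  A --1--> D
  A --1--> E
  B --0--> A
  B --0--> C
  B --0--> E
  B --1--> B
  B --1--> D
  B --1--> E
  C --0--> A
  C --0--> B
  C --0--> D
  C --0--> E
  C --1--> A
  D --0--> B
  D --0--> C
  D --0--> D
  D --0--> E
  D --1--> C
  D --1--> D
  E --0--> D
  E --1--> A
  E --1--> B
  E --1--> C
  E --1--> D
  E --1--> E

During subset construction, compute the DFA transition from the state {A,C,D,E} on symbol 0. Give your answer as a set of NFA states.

{A,B,C,D,E}

δ(A,0) = {B,E}; δ(C,0) = {A,B,D,E}; δ(D,0) = {B,C,D,E}; δ(E,0) = {D}.
Union: {A,B,C,D,E}.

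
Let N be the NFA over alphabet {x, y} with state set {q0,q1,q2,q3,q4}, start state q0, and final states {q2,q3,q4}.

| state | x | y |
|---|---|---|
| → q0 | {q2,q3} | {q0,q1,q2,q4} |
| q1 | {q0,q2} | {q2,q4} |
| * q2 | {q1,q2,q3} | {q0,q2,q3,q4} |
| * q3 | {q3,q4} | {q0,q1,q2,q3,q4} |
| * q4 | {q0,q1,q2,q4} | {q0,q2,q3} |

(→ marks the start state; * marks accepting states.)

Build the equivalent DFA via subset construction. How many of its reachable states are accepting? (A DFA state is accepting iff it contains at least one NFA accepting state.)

Start state of the DFA: {q0}.
{q0} --x--> {q2,q3}  [new]
{q0} --y--> {q0,q1,q2,q4}  [new]
{q2,q3} --x--> {q1,q2,q3,q4}  [new]
{q2,q3} --y--> {q0,q1,q2,q3,q4}  [new]
{q0,q1,q2,q4} --x--> {q0,q1,q2,q3,q4}  [seen]
{q0,q1,q2,q4} --y--> {q0,q1,q2,q3,q4}  [seen]
{q1,q2,q3,q4} --x--> {q0,q1,q2,q3,q4}  [seen]
{q1,q2,q3,q4} --y--> {q0,q1,q2,q3,q4}  [seen]
{q0,q1,q2,q3,q4} --x--> {q0,q1,q2,q3,q4}  [seen]
{q0,q1,q2,q3,q4} --y--> {q0,q1,q2,q3,q4}  [seen]
Reachable DFA states: {q0}, {q2,q3}, {q0,q1,q2,q4}, {q1,q2,q3,q4}, {q0,q1,q2,q3,q4}.
Accepting DFA states (contain an NFA accepting state): {q2,q3}, {q0,q1,q2,q4}, {q1,q2,q3,q4}, {q0,q1,q2,q3,q4}.

4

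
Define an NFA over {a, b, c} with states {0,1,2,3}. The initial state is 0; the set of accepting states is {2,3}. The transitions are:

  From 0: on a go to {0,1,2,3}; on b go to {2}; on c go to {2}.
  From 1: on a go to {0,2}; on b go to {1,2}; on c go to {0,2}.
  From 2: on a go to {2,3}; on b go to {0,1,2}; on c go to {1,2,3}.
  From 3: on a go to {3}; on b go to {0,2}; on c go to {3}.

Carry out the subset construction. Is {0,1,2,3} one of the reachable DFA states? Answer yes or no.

Start state of the DFA: {0}.
{0} --a--> {0,1,2,3}  [new]
{0} --b--> {2}  [new]
{0} --c--> {2}  [seen]
{0,1,2,3} --a--> {0,1,2,3}  [seen]
{0,1,2,3} --b--> {0,1,2}  [new]
{0,1,2,3} --c--> {0,1,2,3}  [seen]
{2} --a--> {2,3}  [new]
{2} --b--> {0,1,2}  [seen]
{2} --c--> {1,2,3}  [new]
{0,1,2} --a--> {0,1,2,3}  [seen]
{0,1,2} --b--> {0,1,2}  [seen]
{0,1,2} --c--> {0,1,2,3}  [seen]
{2,3} --a--> {2,3}  [seen]
{2,3} --b--> {0,1,2}  [seen]
{2,3} --c--> {1,2,3}  [seen]
{1,2,3} --a--> {0,2,3}  [new]
{1,2,3} --b--> {0,1,2}  [seen]
{1,2,3} --c--> {0,1,2,3}  [seen]
{0,2,3} --a--> {0,1,2,3}  [seen]
{0,2,3} --b--> {0,1,2}  [seen]
{0,2,3} --c--> {1,2,3}  [seen]
Reachable DFA states: {0}, {0,1,2,3}, {2}, {0,1,2}, {2,3}, {1,2,3}, {0,2,3}.
{0,1,2,3} is among them.

yes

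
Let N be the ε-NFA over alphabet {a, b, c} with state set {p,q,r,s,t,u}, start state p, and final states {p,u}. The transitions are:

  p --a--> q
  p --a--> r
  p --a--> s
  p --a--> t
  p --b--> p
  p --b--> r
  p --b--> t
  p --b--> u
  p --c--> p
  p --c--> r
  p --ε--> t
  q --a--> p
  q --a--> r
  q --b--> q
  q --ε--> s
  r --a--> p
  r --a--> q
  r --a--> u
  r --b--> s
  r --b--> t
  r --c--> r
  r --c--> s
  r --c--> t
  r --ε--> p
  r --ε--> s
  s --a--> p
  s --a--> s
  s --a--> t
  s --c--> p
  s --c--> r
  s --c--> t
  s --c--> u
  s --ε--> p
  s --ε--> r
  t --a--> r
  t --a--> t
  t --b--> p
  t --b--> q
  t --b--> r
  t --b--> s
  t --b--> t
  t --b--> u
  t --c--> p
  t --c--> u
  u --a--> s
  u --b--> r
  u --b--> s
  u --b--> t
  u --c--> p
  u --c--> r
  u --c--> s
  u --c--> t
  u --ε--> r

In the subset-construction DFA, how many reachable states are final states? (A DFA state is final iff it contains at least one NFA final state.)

Start state of the DFA: {p,t} (ε-closure of the NFA start).
{p,t} --a--> {p,q,r,s,t}  [new]
{p,t} --b--> {p,q,r,s,t,u}  [new]
{p,t} --c--> {p,r,s,t,u}  [new]
{p,q,r,s,t} --a--> {p,q,r,s,t,u}  [seen]
{p,q,r,s,t} --b--> {p,q,r,s,t,u}  [seen]
{p,q,r,s,t} --c--> {p,r,s,t,u}  [seen]
{p,q,r,s,t,u} --a--> {p,q,r,s,t,u}  [seen]
{p,q,r,s,t,u} --b--> {p,q,r,s,t,u}  [seen]
{p,q,r,s,t,u} --c--> {p,r,s,t,u}  [seen]
{p,r,s,t,u} --a--> {p,q,r,s,t,u}  [seen]
{p,r,s,t,u} --b--> {p,q,r,s,t,u}  [seen]
{p,r,s,t,u} --c--> {p,r,s,t,u}  [seen]
Reachable DFA states: {p,t}, {p,q,r,s,t}, {p,q,r,s,t,u}, {p,r,s,t,u}.
Accepting DFA states (contain an NFA accepting state): {p,t}, {p,q,r,s,t}, {p,q,r,s,t,u}, {p,r,s,t,u}.

4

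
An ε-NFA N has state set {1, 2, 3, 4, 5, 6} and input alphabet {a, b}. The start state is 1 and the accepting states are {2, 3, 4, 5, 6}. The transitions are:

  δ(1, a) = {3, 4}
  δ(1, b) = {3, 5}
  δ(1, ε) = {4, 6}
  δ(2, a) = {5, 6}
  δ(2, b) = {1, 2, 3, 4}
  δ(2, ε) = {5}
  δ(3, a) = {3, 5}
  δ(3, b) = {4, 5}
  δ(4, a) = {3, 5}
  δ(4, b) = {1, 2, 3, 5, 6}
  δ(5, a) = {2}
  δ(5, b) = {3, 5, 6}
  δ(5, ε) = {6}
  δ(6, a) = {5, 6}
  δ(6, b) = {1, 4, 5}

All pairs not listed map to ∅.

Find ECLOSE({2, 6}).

Begin with {2, 6}.
2 →ε {5}; add 5.
ε-closure = {2, 5, 6}.

{2, 5, 6}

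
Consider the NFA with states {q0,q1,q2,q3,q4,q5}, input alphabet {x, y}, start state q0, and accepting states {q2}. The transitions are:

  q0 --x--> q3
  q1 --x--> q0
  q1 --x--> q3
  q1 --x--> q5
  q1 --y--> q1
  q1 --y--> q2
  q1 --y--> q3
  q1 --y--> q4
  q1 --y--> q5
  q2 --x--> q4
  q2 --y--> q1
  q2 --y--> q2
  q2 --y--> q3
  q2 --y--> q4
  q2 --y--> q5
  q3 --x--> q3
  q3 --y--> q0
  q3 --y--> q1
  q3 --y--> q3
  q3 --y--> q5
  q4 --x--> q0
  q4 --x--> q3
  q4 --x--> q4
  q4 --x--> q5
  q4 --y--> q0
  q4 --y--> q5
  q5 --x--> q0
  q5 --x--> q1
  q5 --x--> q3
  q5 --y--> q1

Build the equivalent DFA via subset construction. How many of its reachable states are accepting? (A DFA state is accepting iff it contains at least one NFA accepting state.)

Start state of the DFA: {q0}.
{q0} --x--> {q3}  [new]
{q0} --y--> ∅  [new]
{q3} --x--> {q3}  [seen]
{q3} --y--> {q0,q1,q3,q5}  [new]
∅ --x--> ∅  [seen]
∅ --y--> ∅  [seen]
{q0,q1,q3,q5} --x--> {q0,q1,q3,q5}  [seen]
{q0,q1,q3,q5} --y--> {q0,q1,q2,q3,q4,q5}  [new]
{q0,q1,q2,q3,q4,q5} --x--> {q0,q1,q3,q4,q5}  [new]
{q0,q1,q2,q3,q4,q5} --y--> {q0,q1,q2,q3,q4,q5}  [seen]
{q0,q1,q3,q4,q5} --x--> {q0,q1,q3,q4,q5}  [seen]
{q0,q1,q3,q4,q5} --y--> {q0,q1,q2,q3,q4,q5}  [seen]
Reachable DFA states: {q0}, {q3}, ∅, {q0,q1,q3,q5}, {q0,q1,q2,q3,q4,q5}, {q0,q1,q3,q4,q5}.
Accepting DFA states (contain an NFA accepting state): {q0,q1,q2,q3,q4,q5}.

1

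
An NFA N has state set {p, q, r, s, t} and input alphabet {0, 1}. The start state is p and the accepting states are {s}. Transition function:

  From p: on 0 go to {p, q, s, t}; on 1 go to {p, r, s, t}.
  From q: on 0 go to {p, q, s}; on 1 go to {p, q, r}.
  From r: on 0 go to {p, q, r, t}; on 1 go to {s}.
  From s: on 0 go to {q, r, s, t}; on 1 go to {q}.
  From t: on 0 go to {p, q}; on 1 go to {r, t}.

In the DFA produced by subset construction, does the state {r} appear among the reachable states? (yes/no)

no

Start state of the DFA: {p}.
{p} --0--> {p, q, s, t}  [new]
{p} --1--> {p, r, s, t}  [new]
{p, q, s, t} --0--> {p, q, r, s, t}  [new]
{p, q, s, t} --1--> {p, q, r, s, t}  [seen]
{p, r, s, t} --0--> {p, q, r, s, t}  [seen]
{p, r, s, t} --1--> {p, q, r, s, t}  [seen]
{p, q, r, s, t} --0--> {p, q, r, s, t}  [seen]
{p, q, r, s, t} --1--> {p, q, r, s, t}  [seen]
Reachable DFA states: {p}, {p, q, s, t}, {p, r, s, t}, {p, q, r, s, t}.
{r} is not among them.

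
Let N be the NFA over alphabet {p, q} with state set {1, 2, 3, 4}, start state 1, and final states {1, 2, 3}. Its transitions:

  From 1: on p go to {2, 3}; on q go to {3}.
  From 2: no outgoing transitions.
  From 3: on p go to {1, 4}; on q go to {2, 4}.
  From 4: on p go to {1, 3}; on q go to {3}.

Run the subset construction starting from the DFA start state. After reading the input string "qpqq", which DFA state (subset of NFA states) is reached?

Start: {1}.
δ(1,q) = {3}.
Union: {3}.
After q: {3}.
δ(3,p) = {1, 4}.
Union: {1, 4}.
After p: {1, 4}.
δ(1,q) = {3}; δ(4,q) = {3}.
Union: {3}.
After q: {3}.
δ(3,q) = {2, 4}.
Union: {2, 4}.
After q: {2, 4}.

{2, 4}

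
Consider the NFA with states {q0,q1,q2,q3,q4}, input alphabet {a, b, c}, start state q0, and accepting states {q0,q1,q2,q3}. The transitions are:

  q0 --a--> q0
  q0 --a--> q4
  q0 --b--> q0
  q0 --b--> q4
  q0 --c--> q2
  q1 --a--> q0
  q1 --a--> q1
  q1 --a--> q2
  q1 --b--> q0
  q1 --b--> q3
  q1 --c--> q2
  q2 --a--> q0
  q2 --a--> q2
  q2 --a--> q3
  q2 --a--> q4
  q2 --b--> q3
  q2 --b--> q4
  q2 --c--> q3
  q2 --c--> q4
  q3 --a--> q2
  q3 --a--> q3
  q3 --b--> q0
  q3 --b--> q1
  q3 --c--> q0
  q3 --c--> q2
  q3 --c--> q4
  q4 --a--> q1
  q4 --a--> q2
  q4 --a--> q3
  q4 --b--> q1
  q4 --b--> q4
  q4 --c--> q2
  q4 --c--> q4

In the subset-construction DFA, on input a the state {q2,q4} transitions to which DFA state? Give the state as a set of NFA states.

{q0,q1,q2,q3,q4}

δ(q2,a) = {q0,q2,q3,q4}; δ(q4,a) = {q1,q2,q3}.
Union: {q0,q1,q2,q3,q4}.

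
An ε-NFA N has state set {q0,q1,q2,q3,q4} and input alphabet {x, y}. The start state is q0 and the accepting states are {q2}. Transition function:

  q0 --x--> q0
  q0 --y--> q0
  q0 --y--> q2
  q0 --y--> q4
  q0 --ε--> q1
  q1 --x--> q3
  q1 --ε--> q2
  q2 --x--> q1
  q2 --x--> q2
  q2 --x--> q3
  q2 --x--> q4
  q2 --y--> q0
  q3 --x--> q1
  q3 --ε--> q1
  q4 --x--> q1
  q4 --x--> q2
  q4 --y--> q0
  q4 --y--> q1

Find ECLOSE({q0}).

Begin with {q0}.
q0 →ε {q1}; add q1.
q1 →ε {q2}; add q2.
ε-closure = {q0,q1,q2}.

{q0,q1,q2}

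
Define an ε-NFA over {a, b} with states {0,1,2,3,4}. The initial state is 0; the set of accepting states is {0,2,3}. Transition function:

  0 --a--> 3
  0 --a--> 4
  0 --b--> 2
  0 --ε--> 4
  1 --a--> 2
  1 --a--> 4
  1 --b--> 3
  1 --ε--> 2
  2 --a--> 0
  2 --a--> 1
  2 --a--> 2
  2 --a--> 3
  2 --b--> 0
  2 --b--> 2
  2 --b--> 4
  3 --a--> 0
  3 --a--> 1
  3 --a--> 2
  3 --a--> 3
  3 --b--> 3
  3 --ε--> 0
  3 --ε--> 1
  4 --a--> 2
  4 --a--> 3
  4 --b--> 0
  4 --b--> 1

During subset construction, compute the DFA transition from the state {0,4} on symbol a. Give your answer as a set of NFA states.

δ(0,a) = {3,4}; δ(4,a) = {2,3}.
Union: {2,3,4}.
ε-closure gives {0,1,2,3,4}.

{0,1,2,3,4}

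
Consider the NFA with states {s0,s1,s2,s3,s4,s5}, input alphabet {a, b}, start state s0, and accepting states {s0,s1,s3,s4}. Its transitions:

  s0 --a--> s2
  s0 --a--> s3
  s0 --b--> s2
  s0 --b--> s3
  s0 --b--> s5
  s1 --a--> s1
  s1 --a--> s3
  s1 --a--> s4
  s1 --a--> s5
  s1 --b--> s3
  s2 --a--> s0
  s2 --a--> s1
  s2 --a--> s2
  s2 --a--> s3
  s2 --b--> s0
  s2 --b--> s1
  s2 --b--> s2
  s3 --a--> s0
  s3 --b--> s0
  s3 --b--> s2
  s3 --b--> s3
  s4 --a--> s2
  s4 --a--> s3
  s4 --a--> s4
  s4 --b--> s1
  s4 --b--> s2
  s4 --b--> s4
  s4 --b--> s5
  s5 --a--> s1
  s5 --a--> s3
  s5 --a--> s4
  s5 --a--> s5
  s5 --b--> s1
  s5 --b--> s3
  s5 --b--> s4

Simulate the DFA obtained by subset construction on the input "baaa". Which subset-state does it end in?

Start: {s0}.
δ(s0,b) = {s2,s3,s5}.
Union: {s2,s3,s5}.
After b: {s2,s3,s5}.
δ(s2,a) = {s0,s1,s2,s3}; δ(s3,a) = {s0}; δ(s5,a) = {s1,s3,s4,s5}.
Union: {s0,s1,s2,s3,s4,s5}.
After a: {s0,s1,s2,s3,s4,s5}.
δ(s0,a) = {s2,s3}; δ(s1,a) = {s1,s3,s4,s5}; δ(s2,a) = {s0,s1,s2,s3}; δ(s3,a) = {s0}; δ(s4,a) = {s2,s3,s4}; δ(s5,a) = {s1,s3,s4,s5}.
Union: {s0,s1,s2,s3,s4,s5}.
After a: {s0,s1,s2,s3,s4,s5}.
δ(s0,a) = {s2,s3}; δ(s1,a) = {s1,s3,s4,s5}; δ(s2,a) = {s0,s1,s2,s3}; δ(s3,a) = {s0}; δ(s4,a) = {s2,s3,s4}; δ(s5,a) = {s1,s3,s4,s5}.
Union: {s0,s1,s2,s3,s4,s5}.
After a: {s0,s1,s2,s3,s4,s5}.

{s0,s1,s2,s3,s4,s5}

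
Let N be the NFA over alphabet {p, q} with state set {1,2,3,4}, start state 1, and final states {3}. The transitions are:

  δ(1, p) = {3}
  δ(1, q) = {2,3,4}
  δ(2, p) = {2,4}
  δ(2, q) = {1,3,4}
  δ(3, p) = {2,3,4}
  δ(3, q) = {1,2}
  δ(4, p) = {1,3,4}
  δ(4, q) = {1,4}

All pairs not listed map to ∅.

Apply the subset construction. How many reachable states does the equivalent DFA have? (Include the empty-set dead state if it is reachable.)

5

Start state of the DFA: {1}.
{1} --p--> {3}  [new]
{1} --q--> {2,3,4}  [new]
{3} --p--> {2,3,4}  [seen]
{3} --q--> {1,2}  [new]
{2,3,4} --p--> {1,2,3,4}  [new]
{2,3,4} --q--> {1,2,3,4}  [seen]
{1,2} --p--> {2,3,4}  [seen]
{1,2} --q--> {1,2,3,4}  [seen]
{1,2,3,4} --p--> {1,2,3,4}  [seen]
{1,2,3,4} --q--> {1,2,3,4}  [seen]
Reachable DFA states: {1}, {3}, {2,3,4}, {1,2}, {1,2,3,4}.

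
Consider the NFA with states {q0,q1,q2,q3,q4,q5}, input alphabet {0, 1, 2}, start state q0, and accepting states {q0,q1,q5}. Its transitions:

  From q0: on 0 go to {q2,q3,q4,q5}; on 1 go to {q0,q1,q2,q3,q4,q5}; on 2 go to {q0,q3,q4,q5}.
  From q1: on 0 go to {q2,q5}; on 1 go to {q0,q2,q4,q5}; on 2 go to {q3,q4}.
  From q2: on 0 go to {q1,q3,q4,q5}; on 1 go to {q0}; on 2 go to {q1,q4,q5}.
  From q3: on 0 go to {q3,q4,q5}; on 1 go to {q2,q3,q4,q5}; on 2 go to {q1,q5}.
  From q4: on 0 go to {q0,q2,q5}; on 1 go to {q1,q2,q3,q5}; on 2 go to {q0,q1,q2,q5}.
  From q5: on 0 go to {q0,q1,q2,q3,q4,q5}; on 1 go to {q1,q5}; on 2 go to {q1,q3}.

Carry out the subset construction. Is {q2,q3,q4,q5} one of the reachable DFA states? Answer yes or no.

Start state of the DFA: {q0}.
{q0} --0--> {q2,q3,q4,q5}  [new]
{q0} --1--> {q0,q1,q2,q3,q4,q5}  [new]
{q0} --2--> {q0,q3,q4,q5}  [new]
{q2,q3,q4,q5} --0--> {q0,q1,q2,q3,q4,q5}  [seen]
{q2,q3,q4,q5} --1--> {q0,q1,q2,q3,q4,q5}  [seen]
{q2,q3,q4,q5} --2--> {q0,q1,q2,q3,q4,q5}  [seen]
{q0,q1,q2,q3,q4,q5} --0--> {q0,q1,q2,q3,q4,q5}  [seen]
{q0,q1,q2,q3,q4,q5} --1--> {q0,q1,q2,q3,q4,q5}  [seen]
{q0,q1,q2,q3,q4,q5} --2--> {q0,q1,q2,q3,q4,q5}  [seen]
{q0,q3,q4,q5} --0--> {q0,q1,q2,q3,q4,q5}  [seen]
{q0,q3,q4,q5} --1--> {q0,q1,q2,q3,q4,q5}  [seen]
{q0,q3,q4,q5} --2--> {q0,q1,q2,q3,q4,q5}  [seen]
Reachable DFA states: {q0}, {q2,q3,q4,q5}, {q0,q1,q2,q3,q4,q5}, {q0,q3,q4,q5}.
{q2,q3,q4,q5} is among them.

yes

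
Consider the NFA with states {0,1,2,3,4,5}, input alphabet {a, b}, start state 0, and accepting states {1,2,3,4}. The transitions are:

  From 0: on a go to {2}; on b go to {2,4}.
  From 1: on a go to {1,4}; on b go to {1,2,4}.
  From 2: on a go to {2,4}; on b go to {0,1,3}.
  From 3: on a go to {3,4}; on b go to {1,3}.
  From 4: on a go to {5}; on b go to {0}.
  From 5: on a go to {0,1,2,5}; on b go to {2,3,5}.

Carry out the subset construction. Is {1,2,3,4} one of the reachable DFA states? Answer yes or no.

yes

Start state of the DFA: {0}.
{0} --a--> {2}  [new]
{0} --b--> {2,4}  [new]
{2} --a--> {2,4}  [seen]
{2} --b--> {0,1,3}  [new]
{2,4} --a--> {2,4,5}  [new]
{2,4} --b--> {0,1,3}  [seen]
{0,1,3} --a--> {1,2,3,4}  [new]
{0,1,3} --b--> {1,2,3,4}  [seen]
{2,4,5} --a--> {0,1,2,4,5}  [new]
{2,4,5} --b--> {0,1,2,3,5}  [new]
{1,2,3,4} --a--> {1,2,3,4,5}  [new]
{1,2,3,4} --b--> {0,1,2,3,4}  [new]
{0,1,2,4,5} --a--> {0,1,2,4,5}  [seen]
{0,1,2,4,5} --b--> {0,1,2,3,4,5}  [new]
{0,1,2,3,5} --a--> {0,1,2,3,4,5}  [seen]
{0,1,2,3,5} --b--> {0,1,2,3,4,5}  [seen]
{1,2,3,4,5} --a--> {0,1,2,3,4,5}  [seen]
{1,2,3,4,5} --b--> {0,1,2,3,4,5}  [seen]
{0,1,2,3,4} --a--> {1,2,3,4,5}  [seen]
{0,1,2,3,4} --b--> {0,1,2,3,4}  [seen]
{0,1,2,3,4,5} --a--> {0,1,2,3,4,5}  [seen]
{0,1,2,3,4,5} --b--> {0,1,2,3,4,5}  [seen]
Reachable DFA states: {0}, {2}, {2,4}, {0,1,3}, {2,4,5}, {1,2,3,4}, {0,1,2,4,5}, {0,1,2,3,5}, {1,2,3,4,5}, {0,1,2,3,4}, {0,1,2,3,4,5}.
{1,2,3,4} is among them.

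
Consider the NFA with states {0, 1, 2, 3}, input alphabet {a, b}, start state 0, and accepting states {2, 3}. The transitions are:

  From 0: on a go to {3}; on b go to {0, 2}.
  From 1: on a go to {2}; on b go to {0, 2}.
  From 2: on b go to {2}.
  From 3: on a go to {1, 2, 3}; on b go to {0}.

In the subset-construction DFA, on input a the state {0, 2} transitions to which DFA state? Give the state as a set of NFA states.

δ(0,a) = {3}; δ(2,a) = ∅.
Union: {3}.

{3}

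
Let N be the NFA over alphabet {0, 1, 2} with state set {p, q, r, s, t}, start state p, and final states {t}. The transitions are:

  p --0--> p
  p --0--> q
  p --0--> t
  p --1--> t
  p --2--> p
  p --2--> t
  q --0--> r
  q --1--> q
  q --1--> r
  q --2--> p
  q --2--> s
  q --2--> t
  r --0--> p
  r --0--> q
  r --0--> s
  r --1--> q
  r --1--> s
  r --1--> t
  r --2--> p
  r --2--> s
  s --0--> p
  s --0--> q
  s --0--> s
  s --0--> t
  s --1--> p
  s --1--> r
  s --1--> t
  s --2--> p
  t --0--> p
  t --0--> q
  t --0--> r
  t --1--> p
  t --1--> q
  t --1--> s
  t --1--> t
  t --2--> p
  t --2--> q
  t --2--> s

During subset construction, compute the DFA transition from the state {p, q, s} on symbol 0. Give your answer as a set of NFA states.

δ(p,0) = {p, q, t}; δ(q,0) = {r}; δ(s,0) = {p, q, s, t}.
Union: {p, q, r, s, t}.

{p, q, r, s, t}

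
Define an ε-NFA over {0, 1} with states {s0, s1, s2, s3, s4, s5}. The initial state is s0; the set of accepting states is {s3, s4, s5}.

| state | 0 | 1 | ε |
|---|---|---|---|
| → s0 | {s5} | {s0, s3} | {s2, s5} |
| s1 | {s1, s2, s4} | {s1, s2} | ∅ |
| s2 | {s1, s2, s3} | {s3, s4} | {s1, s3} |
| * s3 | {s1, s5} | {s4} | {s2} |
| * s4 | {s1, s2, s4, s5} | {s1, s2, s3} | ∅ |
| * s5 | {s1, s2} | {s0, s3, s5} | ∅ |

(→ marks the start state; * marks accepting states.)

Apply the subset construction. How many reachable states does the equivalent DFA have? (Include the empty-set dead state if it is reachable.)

3

Start state of the DFA: {s0, s1, s2, s3, s5} (ε-closure of the NFA start).
{s0, s1, s2, s3, s5} --0--> {s1, s2, s3, s4, s5}  [new]
{s0, s1, s2, s3, s5} --1--> {s0, s1, s2, s3, s4, s5}  [new]
{s1, s2, s3, s4, s5} --0--> {s1, s2, s3, s4, s5}  [seen]
{s1, s2, s3, s4, s5} --1--> {s0, s1, s2, s3, s4, s5}  [seen]
{s0, s1, s2, s3, s4, s5} --0--> {s1, s2, s3, s4, s5}  [seen]
{s0, s1, s2, s3, s4, s5} --1--> {s0, s1, s2, s3, s4, s5}  [seen]
Reachable DFA states: {s0, s1, s2, s3, s5}, {s1, s2, s3, s4, s5}, {s0, s1, s2, s3, s4, s5}.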